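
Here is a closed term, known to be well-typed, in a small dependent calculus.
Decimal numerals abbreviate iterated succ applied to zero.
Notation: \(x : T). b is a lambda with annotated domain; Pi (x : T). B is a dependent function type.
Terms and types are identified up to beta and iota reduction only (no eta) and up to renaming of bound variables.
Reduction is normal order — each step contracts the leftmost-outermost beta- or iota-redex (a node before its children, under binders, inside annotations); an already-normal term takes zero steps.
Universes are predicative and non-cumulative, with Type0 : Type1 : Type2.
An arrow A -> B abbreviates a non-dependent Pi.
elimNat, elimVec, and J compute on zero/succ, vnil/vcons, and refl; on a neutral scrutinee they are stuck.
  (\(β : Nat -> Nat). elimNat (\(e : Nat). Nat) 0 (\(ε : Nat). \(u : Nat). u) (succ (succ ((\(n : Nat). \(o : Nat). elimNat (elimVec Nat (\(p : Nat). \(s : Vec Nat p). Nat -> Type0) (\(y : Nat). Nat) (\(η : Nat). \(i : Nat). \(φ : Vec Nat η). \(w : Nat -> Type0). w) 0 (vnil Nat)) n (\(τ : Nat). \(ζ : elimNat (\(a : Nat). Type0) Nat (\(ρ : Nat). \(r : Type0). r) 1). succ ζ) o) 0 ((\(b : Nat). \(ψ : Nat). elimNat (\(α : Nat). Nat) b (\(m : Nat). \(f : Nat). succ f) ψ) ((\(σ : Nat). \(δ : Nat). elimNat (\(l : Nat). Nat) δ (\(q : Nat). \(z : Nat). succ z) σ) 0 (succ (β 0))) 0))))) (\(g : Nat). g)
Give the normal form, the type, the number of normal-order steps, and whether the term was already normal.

reduced normal form:
  0
type:
  Nat
normal-order step count: 29
term was already normal: no
first redex: a beta-redex


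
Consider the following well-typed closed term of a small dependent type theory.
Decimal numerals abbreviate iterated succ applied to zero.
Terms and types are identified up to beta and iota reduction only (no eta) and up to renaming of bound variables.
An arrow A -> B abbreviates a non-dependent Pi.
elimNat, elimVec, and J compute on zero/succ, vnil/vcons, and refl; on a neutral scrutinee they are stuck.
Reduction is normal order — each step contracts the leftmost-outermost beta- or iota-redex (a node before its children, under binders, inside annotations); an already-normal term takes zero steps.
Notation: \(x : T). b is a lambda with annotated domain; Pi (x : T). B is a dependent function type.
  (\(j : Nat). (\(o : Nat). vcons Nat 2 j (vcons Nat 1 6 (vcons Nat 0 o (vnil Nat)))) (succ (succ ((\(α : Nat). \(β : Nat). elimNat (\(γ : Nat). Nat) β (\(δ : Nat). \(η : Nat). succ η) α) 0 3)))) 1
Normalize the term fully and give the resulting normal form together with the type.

resulting normal form:
  vcons Nat 2 1 (vcons Nat 1 6 (vcons Nat 0 5 (vnil Nat)))
the term's type:
  Vec Nat 3
observation: the leftmost-outermost redex is a beta-redex, and normalization takes 5 steps.


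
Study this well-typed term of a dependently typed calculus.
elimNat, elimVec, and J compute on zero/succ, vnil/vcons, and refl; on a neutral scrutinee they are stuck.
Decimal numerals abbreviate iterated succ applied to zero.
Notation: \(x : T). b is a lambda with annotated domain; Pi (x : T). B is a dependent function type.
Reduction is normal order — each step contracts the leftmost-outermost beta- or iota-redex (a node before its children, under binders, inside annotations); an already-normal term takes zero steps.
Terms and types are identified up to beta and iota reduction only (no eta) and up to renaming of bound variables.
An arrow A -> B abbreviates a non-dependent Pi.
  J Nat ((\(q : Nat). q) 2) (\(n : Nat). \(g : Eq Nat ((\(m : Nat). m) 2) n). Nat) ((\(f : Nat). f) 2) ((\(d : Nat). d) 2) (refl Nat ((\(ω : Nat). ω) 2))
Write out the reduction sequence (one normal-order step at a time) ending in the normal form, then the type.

normal-order reduction:
  J Nat ((\(q : Nat). q) 2) (\(n : Nat). \(g : Eq Nat ((\(m : Nat). m) 2) n). Nat) ((\(f : Nat). f) 2) ((\(d : Nat). d) 2) (refl Nat ((\(ω : Nat). ω) 2))
  ~> (\(q : Nat). q) 2
  ~> 2
type:
  Nat


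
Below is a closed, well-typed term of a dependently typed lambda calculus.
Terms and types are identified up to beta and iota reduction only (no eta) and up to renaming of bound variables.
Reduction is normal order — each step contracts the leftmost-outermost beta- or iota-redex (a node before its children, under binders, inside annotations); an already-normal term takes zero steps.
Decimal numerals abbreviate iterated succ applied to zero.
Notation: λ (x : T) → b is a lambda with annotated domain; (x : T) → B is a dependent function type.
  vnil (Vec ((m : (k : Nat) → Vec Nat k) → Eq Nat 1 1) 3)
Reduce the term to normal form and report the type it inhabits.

reduced normal form:
  vnil (Vec ((m : (k : Nat) → Vec Nat k) → Eq Nat 1 1) 3)
inferred type:
  Vec (Vec ((m : (k : Nat) → Vec Nat k) → Eq Nat 1 1) 3) 0


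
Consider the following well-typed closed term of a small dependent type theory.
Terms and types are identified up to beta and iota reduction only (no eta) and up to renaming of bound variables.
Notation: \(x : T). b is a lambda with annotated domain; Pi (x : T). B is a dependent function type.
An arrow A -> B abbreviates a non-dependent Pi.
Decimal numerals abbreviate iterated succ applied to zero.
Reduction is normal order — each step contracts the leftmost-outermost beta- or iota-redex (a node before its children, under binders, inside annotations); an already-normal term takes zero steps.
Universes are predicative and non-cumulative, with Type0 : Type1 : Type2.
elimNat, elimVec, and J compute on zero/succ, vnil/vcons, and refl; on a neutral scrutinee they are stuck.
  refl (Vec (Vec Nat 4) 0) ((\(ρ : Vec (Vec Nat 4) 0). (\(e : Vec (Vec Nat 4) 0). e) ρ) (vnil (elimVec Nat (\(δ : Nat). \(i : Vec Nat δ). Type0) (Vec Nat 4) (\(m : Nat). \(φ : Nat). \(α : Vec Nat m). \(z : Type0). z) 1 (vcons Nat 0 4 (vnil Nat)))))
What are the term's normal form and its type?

resulting normal form:
  refl (Vec (Vec Nat 4) 0) (vnil (Vec Nat 4))
type:
  Eq (Vec (Vec Nat 4) 0) (vnil (Vec Nat 4)) (vnil (Vec Nat 4))
observation: 8 normal-order steps normalize the term, beginning with a beta-redex.


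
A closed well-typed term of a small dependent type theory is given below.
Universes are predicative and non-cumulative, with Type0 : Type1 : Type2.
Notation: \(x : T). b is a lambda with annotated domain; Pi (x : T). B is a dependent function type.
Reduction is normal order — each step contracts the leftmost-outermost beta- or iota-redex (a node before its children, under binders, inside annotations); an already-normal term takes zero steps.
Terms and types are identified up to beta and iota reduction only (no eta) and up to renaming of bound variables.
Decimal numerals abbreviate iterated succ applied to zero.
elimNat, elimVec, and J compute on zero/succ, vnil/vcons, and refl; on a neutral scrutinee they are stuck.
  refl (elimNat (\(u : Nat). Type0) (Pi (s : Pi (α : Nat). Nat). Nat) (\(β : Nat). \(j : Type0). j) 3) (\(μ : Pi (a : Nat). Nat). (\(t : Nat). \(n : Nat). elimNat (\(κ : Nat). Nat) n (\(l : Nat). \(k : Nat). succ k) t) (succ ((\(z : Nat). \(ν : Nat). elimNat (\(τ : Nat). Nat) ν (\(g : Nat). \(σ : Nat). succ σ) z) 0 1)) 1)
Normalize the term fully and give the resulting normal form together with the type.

reduced normal form:
  refl (Pi (u : Pi (s : Nat). Nat). Nat) (\(α : Pi (β : Nat). Nat). 3)
type:
  Eq (Pi (u : Pi (s : Nat). Nat). Nat) (\(α : Pi (β : Nat). Nat). 3) (\(j : Pi (μ : Nat). Nat). 3)
observation: contracting an elimNat iota-redex first, the term normalizes in 22 steps.


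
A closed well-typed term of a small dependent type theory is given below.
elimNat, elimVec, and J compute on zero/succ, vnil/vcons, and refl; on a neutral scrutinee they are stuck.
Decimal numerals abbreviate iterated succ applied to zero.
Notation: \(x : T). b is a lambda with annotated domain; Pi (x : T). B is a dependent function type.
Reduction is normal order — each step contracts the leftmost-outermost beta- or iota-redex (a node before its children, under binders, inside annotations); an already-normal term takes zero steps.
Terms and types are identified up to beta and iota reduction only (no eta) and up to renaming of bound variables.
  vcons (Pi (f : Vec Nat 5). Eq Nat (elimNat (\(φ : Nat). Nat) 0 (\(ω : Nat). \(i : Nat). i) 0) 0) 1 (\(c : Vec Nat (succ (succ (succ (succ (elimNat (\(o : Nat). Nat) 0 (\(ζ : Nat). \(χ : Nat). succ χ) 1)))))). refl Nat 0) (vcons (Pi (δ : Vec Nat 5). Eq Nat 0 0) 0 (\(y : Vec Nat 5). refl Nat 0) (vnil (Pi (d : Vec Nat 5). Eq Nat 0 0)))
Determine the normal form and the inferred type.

reduced normal form:
  vcons (Pi (f : Vec Nat 5). Eq Nat 0 0) 1 (\(φ : Vec Nat 5). refl Nat 0) (vcons (Pi (ω : Vec Nat 5). Eq Nat 0 0) 0 (\(i : Vec Nat 5). refl Nat 0) (vnil (Pi (c : Vec Nat 5). Eq Nat 0 0)))
type:
  Vec (Pi (f : Vec Nat 5). Eq Nat 0 0) 2
observation: the first redex contracted is an elimNat iota-redex; the normal form is reached in 5 normal-order steps.


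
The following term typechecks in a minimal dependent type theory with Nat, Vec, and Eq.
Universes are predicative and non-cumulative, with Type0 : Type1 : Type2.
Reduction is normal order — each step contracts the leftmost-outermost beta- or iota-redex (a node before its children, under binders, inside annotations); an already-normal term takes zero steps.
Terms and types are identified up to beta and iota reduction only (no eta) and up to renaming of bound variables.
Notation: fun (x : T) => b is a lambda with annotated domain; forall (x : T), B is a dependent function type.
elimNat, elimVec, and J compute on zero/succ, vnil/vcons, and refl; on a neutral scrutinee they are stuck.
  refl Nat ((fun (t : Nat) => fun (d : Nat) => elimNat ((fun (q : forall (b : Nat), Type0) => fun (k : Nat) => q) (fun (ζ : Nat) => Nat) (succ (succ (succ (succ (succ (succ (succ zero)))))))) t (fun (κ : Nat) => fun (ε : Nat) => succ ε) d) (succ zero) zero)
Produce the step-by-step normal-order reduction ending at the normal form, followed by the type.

normal-order reduction:
  refl Nat ((fun (t : Nat) => fun (d : Nat) => elimNat ((fun (q : forall (b : Nat), Type0) => fun (k : Nat) => q) (fun (ζ : Nat) => Nat) (succ (succ (succ (succ (succ (succ (succ zero)))))))) t (fun (κ : Nat) => fun (ε : Nat) => succ ε) d) (succ zero) zero)
  ~> refl Nat ((fun (t : Nat) => elimNat ((fun (d : forall (q : Nat), Type0) => fun (b : Nat) => d) (fun (k : Nat) => Nat) (succ (succ (succ (succ (succ (succ (succ zero)))))))) (succ zero) (fun (ζ : Nat) => fun (κ : Nat) => succ κ) t) zero)
  ~> refl Nat (elimNat ((fun (t : forall (d : Nat), Type0) => fun (q : Nat) => t) (fun (b : Nat) => Nat) (succ (succ (succ (succ (succ (succ (succ zero)))))))) (succ zero) (fun (k : Nat) => fun (ζ : Nat) => succ ζ) zero)
  ~> refl Nat (succ zero)
type:
  Eq Nat (succ zero) (succ zero)


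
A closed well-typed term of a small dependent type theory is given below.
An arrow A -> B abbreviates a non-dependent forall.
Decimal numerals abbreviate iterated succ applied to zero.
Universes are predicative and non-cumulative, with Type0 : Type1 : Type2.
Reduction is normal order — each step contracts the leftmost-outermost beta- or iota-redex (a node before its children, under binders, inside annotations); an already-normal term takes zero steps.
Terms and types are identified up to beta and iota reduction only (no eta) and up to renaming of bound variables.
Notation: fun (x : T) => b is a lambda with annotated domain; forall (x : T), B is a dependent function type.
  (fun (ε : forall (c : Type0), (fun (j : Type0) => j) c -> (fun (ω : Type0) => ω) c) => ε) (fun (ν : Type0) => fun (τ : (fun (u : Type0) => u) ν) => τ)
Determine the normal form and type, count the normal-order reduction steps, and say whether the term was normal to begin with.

resulting normal form:
  fun (ε : Type0) => fun (c : ε) => c
inferred type:
  forall (ε : Type0), ε -> ε
reduction steps (normal order): 2
already normal: no
first contracted redex: a beta-redex


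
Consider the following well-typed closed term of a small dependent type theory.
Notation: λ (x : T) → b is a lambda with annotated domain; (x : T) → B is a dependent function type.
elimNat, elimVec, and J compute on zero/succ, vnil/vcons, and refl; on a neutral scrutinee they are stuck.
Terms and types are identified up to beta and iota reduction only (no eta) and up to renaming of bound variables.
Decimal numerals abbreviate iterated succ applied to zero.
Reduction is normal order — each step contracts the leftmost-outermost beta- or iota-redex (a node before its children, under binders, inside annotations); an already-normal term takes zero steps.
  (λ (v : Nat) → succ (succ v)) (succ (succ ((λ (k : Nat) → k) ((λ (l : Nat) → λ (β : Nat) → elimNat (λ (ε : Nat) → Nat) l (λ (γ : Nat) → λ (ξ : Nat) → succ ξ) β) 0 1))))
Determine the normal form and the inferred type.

reduced normal form:
  5
inferred type:
  Nat


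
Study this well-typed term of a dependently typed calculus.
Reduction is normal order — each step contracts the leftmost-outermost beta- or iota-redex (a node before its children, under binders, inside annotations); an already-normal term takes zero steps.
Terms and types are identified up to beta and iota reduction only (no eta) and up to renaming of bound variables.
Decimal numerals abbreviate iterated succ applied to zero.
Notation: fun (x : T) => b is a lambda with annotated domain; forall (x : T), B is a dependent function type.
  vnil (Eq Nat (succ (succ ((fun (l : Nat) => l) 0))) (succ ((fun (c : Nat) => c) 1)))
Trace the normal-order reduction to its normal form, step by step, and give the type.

normal-order reduction sequence:
  vnil (Eq Nat (succ (succ ((fun (l : Nat) => l) 0))) (succ ((fun (c : Nat) => c) 1)))
  ~> vnil (Eq Nat 2 (succ ((fun (l : Nat) => l) 1)))
  ~> vnil (Eq Nat 2 2)
the term's type:
  Vec (Eq Nat 2 2) 0


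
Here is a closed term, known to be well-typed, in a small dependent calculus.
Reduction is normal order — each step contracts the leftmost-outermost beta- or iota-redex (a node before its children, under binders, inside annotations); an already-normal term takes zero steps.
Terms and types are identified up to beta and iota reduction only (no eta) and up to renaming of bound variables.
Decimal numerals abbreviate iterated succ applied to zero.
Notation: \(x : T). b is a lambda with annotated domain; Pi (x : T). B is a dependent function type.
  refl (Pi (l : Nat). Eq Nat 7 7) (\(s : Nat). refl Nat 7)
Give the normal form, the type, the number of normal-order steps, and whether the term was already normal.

reduced normal form:
  refl (Pi (l : Nat). Eq Nat 7 7) (\(s : Nat). refl Nat 7)
type:
  Eq (Pi (l : Nat). Eq Nat 7 7) (\(s : Nat). refl Nat 7) (\(κ : Nat). refl Nat 7)
reduction steps (normal order): 0
term was already normal: yes


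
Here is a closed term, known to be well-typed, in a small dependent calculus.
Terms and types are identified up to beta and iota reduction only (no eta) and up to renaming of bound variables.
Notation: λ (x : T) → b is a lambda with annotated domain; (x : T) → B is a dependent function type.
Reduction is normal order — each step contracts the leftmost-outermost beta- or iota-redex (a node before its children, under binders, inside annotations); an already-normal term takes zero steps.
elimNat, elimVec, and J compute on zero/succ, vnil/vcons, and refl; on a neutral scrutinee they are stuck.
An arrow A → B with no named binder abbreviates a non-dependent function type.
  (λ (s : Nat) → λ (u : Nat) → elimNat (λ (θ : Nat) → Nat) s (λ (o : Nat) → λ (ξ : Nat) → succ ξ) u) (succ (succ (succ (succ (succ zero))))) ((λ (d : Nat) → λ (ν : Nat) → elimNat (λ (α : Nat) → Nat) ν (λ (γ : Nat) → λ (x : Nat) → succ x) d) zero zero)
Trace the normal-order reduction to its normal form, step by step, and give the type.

normal-order reduction:
  (λ (s : Nat) → λ (u : Nat) → elimNat (λ (θ : Nat) → Nat) s (λ (o : Nat) → λ (ξ : Nat) → succ ξ) u) (succ (succ (succ (succ (succ zero))))) ((λ (d : Nat) → λ (ν : Nat) → elimNat (λ (α : Nat) → Nat) ν (λ (γ : Nat) → λ (x : Nat) → succ x) d) zero zero)
  ~> (λ (s : Nat) → elimNat (λ (u : Nat) → Nat) (succ (succ (succ (succ (succ zero))))) (λ (θ : Nat) → λ (o : Nat) → succ o) s) ((λ (ξ : Nat) → λ (d : Nat) → elimNat (λ (ν : Nat) → Nat) d (λ (α : Nat) → λ (γ : Nat) → succ γ) ξ) zero zero)
  ~> elimNat (λ (s : Nat) → Nat) (succ (succ (succ (succ (succ zero))))) (λ (u : Nat) → λ (θ : Nat) → succ θ) ((λ (o : Nat) → λ (ξ : Nat) → elimNat (λ (d : Nat) → Nat) ξ (λ (ν : Nat) → λ (α : Nat) → succ α) o) zero zero)
  ~> elimNat (λ (s : Nat) → Nat) (succ (succ (succ (succ (succ zero))))) (λ (u : Nat) → λ (θ : Nat) → succ θ) ((λ (o : Nat) → elimNat (λ (ξ : Nat) → Nat) o (λ (d : Nat) → λ (ν : Nat) → succ ν) zero) zero)
  ~> elimNat (λ (s : Nat) → Nat) (succ (succ (succ (succ (succ zero))))) (λ (u : Nat) → λ (θ : Nat) → succ θ) (elimNat (λ (o : Nat) → Nat) zero (λ (ξ : Nat) → λ (d : Nat) → succ d) zero)
  ~> elimNat (λ (s : Nat) → Nat) (succ (succ (succ (succ (succ zero))))) (λ (u : Nat) → λ (θ : Nat) → succ θ) zero
  ~> succ (succ (succ (succ (succ zero))))
the term's type:
  Nat


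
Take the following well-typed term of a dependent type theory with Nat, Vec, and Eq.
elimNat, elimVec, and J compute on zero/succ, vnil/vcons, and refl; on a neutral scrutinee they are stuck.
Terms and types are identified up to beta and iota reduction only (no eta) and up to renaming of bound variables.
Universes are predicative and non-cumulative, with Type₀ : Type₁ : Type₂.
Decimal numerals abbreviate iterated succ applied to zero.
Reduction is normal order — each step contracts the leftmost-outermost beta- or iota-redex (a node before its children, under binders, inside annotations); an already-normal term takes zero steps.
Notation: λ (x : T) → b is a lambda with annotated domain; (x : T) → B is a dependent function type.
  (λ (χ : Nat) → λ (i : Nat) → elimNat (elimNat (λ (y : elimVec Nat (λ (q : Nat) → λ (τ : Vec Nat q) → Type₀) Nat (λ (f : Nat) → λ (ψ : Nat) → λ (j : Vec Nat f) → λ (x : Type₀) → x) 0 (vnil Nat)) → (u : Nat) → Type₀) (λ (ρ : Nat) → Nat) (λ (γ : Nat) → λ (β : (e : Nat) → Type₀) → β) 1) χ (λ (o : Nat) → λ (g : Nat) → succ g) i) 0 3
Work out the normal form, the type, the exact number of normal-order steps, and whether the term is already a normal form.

normal form:
  3
inferred type:
  Nat
normal-order step count: 12
term was already normal: no
first redex: a beta-redex


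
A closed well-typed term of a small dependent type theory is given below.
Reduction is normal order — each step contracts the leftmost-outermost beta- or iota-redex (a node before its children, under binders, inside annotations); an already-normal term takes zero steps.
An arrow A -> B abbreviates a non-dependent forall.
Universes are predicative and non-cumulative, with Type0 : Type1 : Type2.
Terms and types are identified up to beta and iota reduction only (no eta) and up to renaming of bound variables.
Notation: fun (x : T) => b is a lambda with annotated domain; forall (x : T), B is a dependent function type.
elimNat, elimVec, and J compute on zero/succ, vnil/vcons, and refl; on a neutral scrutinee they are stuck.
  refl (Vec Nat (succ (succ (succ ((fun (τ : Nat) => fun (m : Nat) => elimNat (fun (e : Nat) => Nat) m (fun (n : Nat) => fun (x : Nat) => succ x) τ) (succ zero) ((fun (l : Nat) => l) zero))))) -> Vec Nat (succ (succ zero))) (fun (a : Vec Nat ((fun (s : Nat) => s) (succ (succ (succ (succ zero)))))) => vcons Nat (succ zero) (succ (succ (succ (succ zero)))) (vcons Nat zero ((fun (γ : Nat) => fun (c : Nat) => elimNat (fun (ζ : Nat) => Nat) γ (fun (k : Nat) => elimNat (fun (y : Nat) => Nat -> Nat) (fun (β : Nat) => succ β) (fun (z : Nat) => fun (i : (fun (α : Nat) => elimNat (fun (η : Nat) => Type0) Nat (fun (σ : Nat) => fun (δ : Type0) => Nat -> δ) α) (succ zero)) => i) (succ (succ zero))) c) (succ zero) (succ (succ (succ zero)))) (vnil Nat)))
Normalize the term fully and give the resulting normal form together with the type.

reduced normal form:
  refl (Vec Nat (succ (succ (succ (succ zero)))) -> Vec Nat (succ (succ zero))) (fun (τ : Vec Nat (succ (succ (succ (succ zero))))) => vcons Nat (succ zero) (succ (succ (succ (succ zero)))) (vcons Nat zero (succ (succ (succ (succ zero)))) (vnil Nat)))
inferred type:
  Eq (Vec Nat (succ (succ (succ (succ zero)))) -> Vec Nat (succ (succ zero))) (fun (τ : Vec Nat (succ (succ (succ (succ zero))))) => vcons Nat (succ zero) (succ (succ (succ (succ zero)))) (vcons Nat zero (succ (succ (succ (succ zero)))) (vnil Nat))) (fun (m : Vec Nat (succ (succ (succ (succ zero))))) => vcons Nat (succ zero) (succ (succ (succ (succ zero)))) (vcons Nat zero (succ (succ (succ (succ zero)))) (vnil Nat)))
observation: 41 normal-order steps normalize the term, beginning with a beta-redex.


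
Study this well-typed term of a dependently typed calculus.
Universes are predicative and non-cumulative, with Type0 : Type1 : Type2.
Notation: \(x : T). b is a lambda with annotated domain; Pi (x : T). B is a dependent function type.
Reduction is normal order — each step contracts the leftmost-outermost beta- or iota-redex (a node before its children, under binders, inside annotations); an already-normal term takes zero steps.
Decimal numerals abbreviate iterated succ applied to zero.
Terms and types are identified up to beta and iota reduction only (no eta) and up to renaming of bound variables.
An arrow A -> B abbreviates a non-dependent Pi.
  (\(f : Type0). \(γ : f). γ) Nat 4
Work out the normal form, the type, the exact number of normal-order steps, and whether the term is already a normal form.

resulting normal form:
  4
the term's type:
  Nat
normal-order step count: 2
already normal: no
first contracted redex: a beta-redex


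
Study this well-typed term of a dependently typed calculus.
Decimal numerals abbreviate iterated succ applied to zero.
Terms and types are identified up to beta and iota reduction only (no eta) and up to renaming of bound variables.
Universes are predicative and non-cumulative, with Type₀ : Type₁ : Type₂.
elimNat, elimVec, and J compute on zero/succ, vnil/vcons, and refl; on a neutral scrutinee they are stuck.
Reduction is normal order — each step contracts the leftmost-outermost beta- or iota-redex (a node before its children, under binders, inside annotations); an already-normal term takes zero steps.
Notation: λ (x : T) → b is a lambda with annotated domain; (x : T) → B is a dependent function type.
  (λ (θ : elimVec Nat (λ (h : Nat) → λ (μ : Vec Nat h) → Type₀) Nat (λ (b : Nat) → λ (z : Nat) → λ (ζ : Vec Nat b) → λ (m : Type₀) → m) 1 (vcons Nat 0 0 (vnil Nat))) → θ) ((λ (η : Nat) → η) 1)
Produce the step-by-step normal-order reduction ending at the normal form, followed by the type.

reduction (normal order):
  (λ (θ : elimVec Nat (λ (h : Nat) → λ (μ : Vec Nat h) → Type₀) Nat (λ (b : Nat) → λ (z : Nat) → λ (ζ : Vec Nat b) → λ (m : Type₀) → m) 1 (vcons Nat 0 0 (vnil Nat))) → θ) ((λ (η : Nat) → η) 1)
  ~> (λ (θ : Nat) → θ) 1
  ~> 1
inferred type:
  Nat


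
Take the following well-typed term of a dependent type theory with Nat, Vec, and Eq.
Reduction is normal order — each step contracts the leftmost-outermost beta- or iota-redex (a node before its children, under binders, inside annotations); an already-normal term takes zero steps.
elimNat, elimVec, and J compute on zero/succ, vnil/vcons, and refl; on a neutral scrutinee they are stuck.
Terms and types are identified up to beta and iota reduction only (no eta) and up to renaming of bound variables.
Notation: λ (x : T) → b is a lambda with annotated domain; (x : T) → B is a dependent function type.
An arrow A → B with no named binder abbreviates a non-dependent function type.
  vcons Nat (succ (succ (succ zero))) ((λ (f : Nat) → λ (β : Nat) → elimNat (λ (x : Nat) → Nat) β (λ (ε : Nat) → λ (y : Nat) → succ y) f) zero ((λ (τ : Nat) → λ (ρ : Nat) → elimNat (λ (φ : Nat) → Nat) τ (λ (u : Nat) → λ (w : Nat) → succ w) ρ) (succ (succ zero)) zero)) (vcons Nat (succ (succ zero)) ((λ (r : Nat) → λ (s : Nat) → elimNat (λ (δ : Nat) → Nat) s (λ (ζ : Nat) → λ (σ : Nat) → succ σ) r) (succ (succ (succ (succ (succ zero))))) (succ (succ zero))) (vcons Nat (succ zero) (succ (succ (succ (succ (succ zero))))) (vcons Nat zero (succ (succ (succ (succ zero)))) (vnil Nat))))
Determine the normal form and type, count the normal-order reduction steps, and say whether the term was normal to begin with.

reduced normal form:
  vcons Nat (succ (succ (succ zero))) (succ (succ zero)) (vcons Nat (succ (succ zero)) (succ (succ (succ (succ (succ (succ (succ zero))))))) (vcons Nat (succ zero) (succ (succ (succ (succ (succ zero))))) (vcons Nat zero (succ (succ (succ (succ zero)))) (vnil Nat))))
type:
  Vec Nat (succ (succ (succ (succ zero))))
reduction steps (normal order): 24
term was already normal: no
first contracted redex: a beta-redex


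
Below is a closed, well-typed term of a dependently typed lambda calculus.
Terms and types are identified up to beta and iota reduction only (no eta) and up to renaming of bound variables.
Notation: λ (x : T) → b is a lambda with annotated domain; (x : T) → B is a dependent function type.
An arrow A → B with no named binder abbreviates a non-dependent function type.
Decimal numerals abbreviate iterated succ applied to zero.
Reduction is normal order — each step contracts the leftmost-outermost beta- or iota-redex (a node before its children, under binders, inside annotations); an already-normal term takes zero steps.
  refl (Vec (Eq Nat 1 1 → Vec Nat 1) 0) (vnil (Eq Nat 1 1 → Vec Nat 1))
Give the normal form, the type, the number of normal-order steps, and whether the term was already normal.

normal form:
  refl (Vec (Eq Nat 1 1 → Vec Nat 1) 0) (vnil (Eq Nat 1 1 → Vec Nat 1))
the term's type:
  Eq (Vec (Eq Nat 1 1 → Vec Nat 1) 0) (vnil (Eq Nat 1 1 → Vec Nat 1)) (vnil (Eq Nat 1 1 → Vec Nat 1))
normal-order step count: 0
started in normal form: yes


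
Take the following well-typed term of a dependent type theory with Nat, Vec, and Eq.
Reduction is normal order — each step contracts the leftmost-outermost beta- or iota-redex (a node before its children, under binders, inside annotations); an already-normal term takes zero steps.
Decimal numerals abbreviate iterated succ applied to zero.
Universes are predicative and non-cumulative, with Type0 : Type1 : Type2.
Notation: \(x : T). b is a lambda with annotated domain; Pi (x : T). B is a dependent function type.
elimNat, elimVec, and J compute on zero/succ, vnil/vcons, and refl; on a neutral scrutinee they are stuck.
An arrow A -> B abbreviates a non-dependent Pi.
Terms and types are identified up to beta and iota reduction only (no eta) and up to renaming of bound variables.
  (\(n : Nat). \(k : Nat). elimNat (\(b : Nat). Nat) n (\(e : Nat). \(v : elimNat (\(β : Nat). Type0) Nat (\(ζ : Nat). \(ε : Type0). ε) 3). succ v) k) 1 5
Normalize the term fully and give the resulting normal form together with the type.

resulting normal form:
  6
type:
  Nat
observation: normalization takes exactly 18 steps under the normal-order strategy.


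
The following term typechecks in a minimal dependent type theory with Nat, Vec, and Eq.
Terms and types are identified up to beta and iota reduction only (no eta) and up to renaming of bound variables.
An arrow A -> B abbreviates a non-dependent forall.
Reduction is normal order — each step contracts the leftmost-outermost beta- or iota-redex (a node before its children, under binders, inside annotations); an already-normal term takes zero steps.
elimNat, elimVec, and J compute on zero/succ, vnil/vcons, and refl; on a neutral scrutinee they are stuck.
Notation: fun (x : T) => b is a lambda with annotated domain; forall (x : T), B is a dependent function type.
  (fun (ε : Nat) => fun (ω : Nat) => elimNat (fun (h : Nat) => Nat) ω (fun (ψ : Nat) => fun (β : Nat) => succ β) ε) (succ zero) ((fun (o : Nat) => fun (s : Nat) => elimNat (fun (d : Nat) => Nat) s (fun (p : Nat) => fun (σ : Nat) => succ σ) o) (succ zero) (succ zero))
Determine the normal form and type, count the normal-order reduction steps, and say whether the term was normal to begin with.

resulting normal form:
  succ (succ (succ zero))
inferred type:
  Nat
steps to reach normal form (normal order): 12
term was already normal: no
first redex: a beta-redex


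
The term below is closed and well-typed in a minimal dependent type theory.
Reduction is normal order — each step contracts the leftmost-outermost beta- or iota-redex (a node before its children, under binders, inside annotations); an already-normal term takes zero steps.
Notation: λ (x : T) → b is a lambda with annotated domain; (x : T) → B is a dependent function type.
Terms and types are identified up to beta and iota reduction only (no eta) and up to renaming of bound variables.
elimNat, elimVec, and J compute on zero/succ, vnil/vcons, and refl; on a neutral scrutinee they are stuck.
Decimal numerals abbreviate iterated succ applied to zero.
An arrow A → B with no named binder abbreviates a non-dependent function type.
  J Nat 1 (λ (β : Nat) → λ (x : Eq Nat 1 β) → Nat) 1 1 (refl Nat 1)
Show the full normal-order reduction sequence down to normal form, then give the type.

normal-order reduction:
  J Nat 1 (λ (β : Nat) → λ (x : Eq Nat 1 β) → Nat) 1 1 (refl Nat 1)
  ~> 1
type:
  Nat


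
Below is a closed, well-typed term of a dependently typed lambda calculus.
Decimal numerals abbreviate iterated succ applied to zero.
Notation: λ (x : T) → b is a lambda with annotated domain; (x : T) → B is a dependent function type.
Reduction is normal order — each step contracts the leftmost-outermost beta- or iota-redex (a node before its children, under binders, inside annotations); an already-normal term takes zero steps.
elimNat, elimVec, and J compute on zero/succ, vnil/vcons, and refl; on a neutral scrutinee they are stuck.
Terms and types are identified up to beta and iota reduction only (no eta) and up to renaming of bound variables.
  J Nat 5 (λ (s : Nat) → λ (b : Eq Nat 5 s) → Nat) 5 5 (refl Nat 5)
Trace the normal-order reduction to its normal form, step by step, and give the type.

normal-order reduction:
  J Nat 5 (λ (s : Nat) → λ (b : Eq Nat 5 s) → Nat) 5 5 (refl Nat 5)
  ~> 5
type:
  Nat


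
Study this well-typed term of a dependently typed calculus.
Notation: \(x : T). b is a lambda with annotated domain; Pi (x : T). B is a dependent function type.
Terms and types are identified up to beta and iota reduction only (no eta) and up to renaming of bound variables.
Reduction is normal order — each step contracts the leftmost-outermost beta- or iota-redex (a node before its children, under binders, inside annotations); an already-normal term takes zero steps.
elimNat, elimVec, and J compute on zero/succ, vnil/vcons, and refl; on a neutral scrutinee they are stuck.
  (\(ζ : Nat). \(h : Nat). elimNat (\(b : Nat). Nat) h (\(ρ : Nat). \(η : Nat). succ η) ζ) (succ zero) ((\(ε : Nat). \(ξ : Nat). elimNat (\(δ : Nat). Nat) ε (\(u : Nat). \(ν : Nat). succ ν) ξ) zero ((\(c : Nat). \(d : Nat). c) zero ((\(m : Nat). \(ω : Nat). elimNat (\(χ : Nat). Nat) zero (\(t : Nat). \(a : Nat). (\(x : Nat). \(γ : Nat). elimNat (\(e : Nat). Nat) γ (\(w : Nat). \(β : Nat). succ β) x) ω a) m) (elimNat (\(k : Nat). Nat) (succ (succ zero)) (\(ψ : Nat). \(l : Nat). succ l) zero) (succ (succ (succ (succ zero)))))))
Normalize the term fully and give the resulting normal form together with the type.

reduced normal form:
  succ zero
type:
  Nat


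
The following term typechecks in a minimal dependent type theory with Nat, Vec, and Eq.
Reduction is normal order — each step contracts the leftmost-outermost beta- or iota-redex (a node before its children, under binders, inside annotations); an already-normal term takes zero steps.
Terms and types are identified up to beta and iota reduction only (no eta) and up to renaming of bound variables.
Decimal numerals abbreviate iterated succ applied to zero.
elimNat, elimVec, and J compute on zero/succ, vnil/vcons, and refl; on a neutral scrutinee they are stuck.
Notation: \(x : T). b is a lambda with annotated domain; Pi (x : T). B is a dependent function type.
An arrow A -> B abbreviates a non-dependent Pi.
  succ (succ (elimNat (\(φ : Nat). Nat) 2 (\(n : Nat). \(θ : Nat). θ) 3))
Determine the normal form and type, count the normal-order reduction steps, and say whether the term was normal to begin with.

normal form:
  4
inferred type:
  Nat
reduction steps (normal order): 10
started in normal form: no
first redex: an elimNat iota-redex


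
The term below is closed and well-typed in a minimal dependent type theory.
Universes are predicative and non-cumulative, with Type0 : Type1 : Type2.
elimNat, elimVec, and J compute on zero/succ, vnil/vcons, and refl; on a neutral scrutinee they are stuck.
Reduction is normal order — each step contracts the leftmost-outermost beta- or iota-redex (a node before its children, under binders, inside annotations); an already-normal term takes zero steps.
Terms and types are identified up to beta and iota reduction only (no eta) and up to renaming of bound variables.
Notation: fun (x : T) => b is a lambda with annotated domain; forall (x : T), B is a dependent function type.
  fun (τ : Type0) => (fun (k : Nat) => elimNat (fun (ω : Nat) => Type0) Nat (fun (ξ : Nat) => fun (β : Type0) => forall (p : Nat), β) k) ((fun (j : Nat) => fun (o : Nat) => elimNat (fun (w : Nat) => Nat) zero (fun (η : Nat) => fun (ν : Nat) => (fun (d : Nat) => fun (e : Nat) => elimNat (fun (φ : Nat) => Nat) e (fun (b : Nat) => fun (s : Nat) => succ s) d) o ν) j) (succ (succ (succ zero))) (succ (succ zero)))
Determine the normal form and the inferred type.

normal form:
  fun (τ : Type0) => forall (k : Nat), forall (ω : Nat), forall (ξ : Nat), forall (β : Nat), forall (p : Nat), forall (j : Nat), Nat
inferred type:
  forall (τ : Type0), Type0


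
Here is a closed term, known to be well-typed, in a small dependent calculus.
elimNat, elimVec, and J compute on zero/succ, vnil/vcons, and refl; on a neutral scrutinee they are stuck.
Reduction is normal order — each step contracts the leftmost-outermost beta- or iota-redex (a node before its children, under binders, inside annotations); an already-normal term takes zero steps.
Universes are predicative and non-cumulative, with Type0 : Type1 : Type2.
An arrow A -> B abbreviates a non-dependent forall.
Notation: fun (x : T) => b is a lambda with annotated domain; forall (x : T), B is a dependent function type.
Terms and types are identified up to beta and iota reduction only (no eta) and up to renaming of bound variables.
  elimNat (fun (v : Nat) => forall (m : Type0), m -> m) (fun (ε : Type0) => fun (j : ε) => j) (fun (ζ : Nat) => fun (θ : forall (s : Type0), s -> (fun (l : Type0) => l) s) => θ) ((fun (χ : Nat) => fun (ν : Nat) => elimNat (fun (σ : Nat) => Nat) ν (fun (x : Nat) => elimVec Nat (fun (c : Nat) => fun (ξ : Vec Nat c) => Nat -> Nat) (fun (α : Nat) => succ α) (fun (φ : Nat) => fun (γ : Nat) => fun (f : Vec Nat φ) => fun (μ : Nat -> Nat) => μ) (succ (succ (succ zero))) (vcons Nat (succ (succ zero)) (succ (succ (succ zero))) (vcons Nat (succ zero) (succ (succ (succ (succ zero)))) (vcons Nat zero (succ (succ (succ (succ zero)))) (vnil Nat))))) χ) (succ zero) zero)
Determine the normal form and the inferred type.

normal form:
  fun (v : Type0) => fun (m : v) => m
the term's type:
  forall (v : Type0), v -> v
observation: the leftmost-outermost redex is a beta-redex, and normalization takes 27 steps.


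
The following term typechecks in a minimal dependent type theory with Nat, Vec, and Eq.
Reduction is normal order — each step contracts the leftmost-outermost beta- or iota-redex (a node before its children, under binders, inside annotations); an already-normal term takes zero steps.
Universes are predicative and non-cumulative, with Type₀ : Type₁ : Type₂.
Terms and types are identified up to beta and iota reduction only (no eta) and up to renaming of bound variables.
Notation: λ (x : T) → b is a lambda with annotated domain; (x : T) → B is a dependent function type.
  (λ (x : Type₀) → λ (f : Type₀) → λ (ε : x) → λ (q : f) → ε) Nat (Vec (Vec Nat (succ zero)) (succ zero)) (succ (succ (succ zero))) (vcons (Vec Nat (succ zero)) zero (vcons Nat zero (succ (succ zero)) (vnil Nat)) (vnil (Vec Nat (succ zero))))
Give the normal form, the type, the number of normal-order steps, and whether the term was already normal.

normal form:
  succ (succ (succ zero))
the term's type:
  Nat
reduction steps (normal order): 4
started in normal form: no
first redex: a beta-redex


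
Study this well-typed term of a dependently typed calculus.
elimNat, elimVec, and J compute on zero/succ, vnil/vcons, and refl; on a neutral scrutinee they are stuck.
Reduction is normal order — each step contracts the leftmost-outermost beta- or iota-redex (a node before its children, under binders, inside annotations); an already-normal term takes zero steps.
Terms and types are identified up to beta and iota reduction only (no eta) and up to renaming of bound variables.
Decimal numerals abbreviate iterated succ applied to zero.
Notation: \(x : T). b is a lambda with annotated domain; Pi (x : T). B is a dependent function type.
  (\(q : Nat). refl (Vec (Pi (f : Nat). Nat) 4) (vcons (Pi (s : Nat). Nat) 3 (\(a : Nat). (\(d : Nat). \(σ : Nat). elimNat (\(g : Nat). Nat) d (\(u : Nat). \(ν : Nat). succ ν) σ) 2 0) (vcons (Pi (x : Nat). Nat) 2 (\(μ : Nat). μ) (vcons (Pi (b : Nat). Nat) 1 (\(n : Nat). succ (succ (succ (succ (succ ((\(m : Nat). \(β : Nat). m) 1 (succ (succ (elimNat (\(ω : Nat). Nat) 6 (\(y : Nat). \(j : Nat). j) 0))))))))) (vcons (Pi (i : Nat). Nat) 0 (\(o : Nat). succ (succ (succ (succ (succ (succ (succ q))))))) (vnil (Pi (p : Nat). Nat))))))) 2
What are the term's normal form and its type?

resulting normal form:
  refl (Vec (Pi (q : Nat). Nat) 4) (vcons (Pi (f : Nat). Nat) 3 (\(s : Nat). 2) (vcons (Pi (a : Nat). Nat) 2 (\(d : Nat). d) (vcons (Pi (σ : Nat). Nat) 1 (\(g : Nat). 6) (vcons (Pi (u : Nat). Nat) 0 (\(ν : Nat). 9) (vnil (Pi (x : Nat). Nat))))))
type:
  Eq (Vec (Pi (q : Nat). Nat) 4) (vcons (Pi (f : Nat). Nat) 3 (\(s : Nat). 2) (vcons (Pi (a : Nat). Nat) 2 (\(d : Nat). d) (vcons (Pi (σ : Nat). Nat) 1 (\(g : Nat). 6) (vcons (Pi (u : Nat). Nat) 0 (\(ν : Nat). 9) (vnil (Pi (x : Nat). Nat)))))) (vcons (Pi (μ : Nat). Nat) 3 (\(b : Nat). 2) (vcons (Pi (n : Nat). Nat) 2 (\(m : Nat). m) (vcons (Pi (β : Nat). Nat) 1 (\(ω : Nat). 6) (vcons (Pi (y : Nat). Nat) 0 (\(j : Nat). 9) (vnil (Pi (i : Nat). Nat))))))


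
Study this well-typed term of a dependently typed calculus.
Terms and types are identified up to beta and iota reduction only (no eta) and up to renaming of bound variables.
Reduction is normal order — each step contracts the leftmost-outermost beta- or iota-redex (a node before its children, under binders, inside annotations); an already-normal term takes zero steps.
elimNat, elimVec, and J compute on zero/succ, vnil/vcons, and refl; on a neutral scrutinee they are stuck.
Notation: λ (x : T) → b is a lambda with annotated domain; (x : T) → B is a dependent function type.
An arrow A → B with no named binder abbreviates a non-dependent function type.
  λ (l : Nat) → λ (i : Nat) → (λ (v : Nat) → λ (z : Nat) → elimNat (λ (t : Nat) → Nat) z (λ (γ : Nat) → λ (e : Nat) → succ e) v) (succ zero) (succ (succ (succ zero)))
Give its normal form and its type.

reduced normal form:
  λ (l : Nat) → λ (i : Nat) → succ (succ (succ (succ zero)))
the term's type:
  Nat → Nat → Nat


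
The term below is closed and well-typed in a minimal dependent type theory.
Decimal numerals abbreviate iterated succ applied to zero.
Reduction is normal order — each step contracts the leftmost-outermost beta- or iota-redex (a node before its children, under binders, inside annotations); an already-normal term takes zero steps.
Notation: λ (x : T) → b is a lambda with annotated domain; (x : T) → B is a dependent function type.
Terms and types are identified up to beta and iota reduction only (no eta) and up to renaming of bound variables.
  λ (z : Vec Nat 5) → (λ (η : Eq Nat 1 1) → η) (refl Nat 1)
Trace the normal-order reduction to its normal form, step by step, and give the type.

normal-order reduction sequence:
  λ (z : Vec Nat 5) → (λ (η : Eq Nat 1 1) → η) (refl Nat 1)
  ~> λ (z : Vec Nat 5) → refl Nat 1
inferred type:
  (z : Vec Nat 5) → Eq Nat 1 1
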